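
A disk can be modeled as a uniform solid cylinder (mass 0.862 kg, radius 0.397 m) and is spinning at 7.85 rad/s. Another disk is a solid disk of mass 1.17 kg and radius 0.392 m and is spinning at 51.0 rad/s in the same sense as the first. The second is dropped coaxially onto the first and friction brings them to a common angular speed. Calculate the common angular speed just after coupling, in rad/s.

The coupling torques are internal; angular momentum about the shared axis is conserved.
Moments of inertia: I_A = ½(0.862)(0.397)² = 0.06793 kg·m²; I_B = ½(1.17)(0.392)² = 0.08989 kg·m².
Taking A's sense as positive: L = (0.06793)(7.85) + (0.08989)(51.0) = 5.118 kg·m²·rad/s.
Combined I = 0.06793 + 0.08989 = 0.1578 kg·m².
ω_f = L / I = 5.118 / 0.1578 = 32.43 rad/s.

|ω_f| ≈ 32.4 rad/s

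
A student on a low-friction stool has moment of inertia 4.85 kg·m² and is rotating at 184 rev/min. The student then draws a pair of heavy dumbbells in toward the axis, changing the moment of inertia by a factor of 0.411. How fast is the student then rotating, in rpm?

Angular momentum about the spin axis is conserved since the torque about it is zero.
I₂ = 0.411 × 4.85 = 1.993 kg·m².
ω₂ = I₁ω₁ / I₂ = (4.850)(184 rpm) / (1.993) = 447.7 rpm.

ω₂ ≈ 448 rpm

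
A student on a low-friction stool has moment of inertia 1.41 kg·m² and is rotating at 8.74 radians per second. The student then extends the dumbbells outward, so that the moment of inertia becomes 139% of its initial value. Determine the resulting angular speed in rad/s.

Angular momentum about the spin axis is conserved since the torque about it is zero.
I₂ = 1.39 × 1.41 = 1.960 kg·m².
ω₂ = I₁ω₁ / I₂ = (1.410)(8.74 rad/s) / (1.960) = 6.288 rad/s.

ω₂ ≈ 6.29 rad/s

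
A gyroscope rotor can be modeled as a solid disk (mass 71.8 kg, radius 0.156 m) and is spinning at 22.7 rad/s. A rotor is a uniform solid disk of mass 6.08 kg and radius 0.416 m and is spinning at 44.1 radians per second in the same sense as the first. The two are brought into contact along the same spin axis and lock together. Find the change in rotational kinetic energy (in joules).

The coupling torques are internal; angular momentum about the shared axis is conserved.
Moments of inertia: I_A = ½(71.8)(0.156)² = 0.8737 kg·m²; I_B = ½(6.08)(0.416)² = 0.5261 kg·m².
Taking A's sense as positive: L = (0.8737)(22.7) + (0.5261)(44.1) = 43.03 kg·m²·rad/s.
Combined I = 0.8737 + 0.5261 = 1.400 kg·m².
ω_f = L / I = 43.03 / 1.400 = 30.74 rad/s.
KE_i = ½ΣIω² = 736.7 J; KE_f = ½(1.400)(30.74)² = 661.5 J.

ΔKE ≈ -75.2 J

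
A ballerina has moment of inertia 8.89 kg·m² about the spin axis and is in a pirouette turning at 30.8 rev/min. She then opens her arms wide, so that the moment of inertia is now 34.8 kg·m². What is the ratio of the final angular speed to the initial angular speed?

ω₂/ω₁ ≈ 0.255

With no external torque about the axis, L is conserved: I₁ω₁ = I₂ω₂.
ω₂/ω₁ = I₁/I₂ = 8.890 / 34.80 = 0.2555.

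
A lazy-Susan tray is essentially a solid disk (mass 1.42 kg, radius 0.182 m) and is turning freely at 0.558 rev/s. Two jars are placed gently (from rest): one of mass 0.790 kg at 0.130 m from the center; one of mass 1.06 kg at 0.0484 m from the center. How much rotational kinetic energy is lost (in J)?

energy lost ≈ 0.0582 J

No external torque acts about the center; L_before = L_after.
I_p = ½(1.42)(0.182)² = 0.02352 kg·m².
Added inertia Σmr² = (0.790)(0.130)² + (1.06)(0.0484)² = 0.01583 kg·m²; I_f = 0.02352 + 0.01583 = 0.03935 kg·m².
ω_f = I_p ω_i / I_f = (0.02352)(0.558) / 0.03935 = 0.3335 rev/s.
KE_i = ½(0.02352)(3.506 rad/s)² = 0.1445 J; KE_f = ½(0.03935)(2.095)² = 0.08638 J.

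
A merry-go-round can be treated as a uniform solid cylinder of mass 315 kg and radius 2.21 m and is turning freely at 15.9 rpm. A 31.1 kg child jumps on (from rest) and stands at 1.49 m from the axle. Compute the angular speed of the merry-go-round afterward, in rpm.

ω_f ≈ 14.6 rpm

No external torque acts about the axle; L_before = L_after.
I_p = ½(315)(2.21)² = 769.2 kg·m².
Added inertia Σmr² = (31.1)(1.49)² = 69.05 kg·m²; I_f = 769.2 + 69.05 = 838.3 kg·m².
ω_f = I_p ω_i / I_f = (769.2)(15.9) / 838.3 = 14.59 rpm.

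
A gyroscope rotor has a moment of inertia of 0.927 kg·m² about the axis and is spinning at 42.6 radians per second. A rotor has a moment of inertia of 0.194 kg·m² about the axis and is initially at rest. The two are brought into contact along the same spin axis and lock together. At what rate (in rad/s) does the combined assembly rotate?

No external torque acts about the common axis, so total angular momentum is conserved.
Taking A's sense as positive: L = (0.9270)(42.6) = 39.49 kg·m²·rad/s.
Combined I = 0.9270 + 0.1940 = 1.121 kg·m².
ω_f = L / I = 39.49 / 1.121 = 35.23 rad/s.

|ω_f| ≈ 35.2 rad/s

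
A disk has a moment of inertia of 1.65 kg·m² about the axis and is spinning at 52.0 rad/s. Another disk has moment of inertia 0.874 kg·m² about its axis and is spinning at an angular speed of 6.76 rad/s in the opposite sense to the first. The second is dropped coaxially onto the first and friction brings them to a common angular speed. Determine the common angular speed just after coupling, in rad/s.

No external torque acts about the common axis, so total angular momentum is conserved.
Taking A's sense as positive: L = (1.650)(52.0) − (0.8740)(6.76) = 79.89 kg·m²·rad/s.
Combined I = 1.650 + 0.8740 = 2.524 kg·m².
ω_f = L / I = 79.89 / 2.524 = 31.65 rad/s.

|ω_f| ≈ 31.7 rad/s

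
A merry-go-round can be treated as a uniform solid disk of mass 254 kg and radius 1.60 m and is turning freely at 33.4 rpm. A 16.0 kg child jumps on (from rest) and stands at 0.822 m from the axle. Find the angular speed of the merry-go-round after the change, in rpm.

ω_f ≈ 32.3 rpm

The added mass arrives with no angular momentum about the axle, and any external torque about the axle is negligible, so the system's angular momentum is conserved.
I_p = ½(254)(1.60)² = 325.1 kg·m².
Added inertia Σmr² = (16.0)(0.822)² = 10.81 kg·m²; I_f = 325.1 + 10.81 = 335.9 kg·m².
ω_f = I_p ω_i / I_f = (325.1)(33.4) / 335.9 = 32.33 rpm.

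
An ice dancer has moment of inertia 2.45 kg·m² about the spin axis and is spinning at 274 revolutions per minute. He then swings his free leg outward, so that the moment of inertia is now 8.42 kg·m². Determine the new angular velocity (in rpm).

ω₂ ≈ 79.7 rpm

No external torque acts about the spin axis, so angular momentum is conserved.
ω₂ = I₁ω₁ / I₂ = (2.450)(274 rpm) / (8.420) = 79.73 rpm.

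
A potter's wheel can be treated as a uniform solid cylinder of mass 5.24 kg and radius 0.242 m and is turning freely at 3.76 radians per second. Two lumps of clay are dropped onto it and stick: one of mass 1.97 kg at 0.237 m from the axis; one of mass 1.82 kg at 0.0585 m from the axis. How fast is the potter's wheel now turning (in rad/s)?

ω_f ≈ 2.13 rad/s

The added mass arrives with no angular momentum about the axis, and any external torque about the axis is negligible, so the system's angular momentum is conserved.
I_p = ½(5.24)(0.242)² = 0.1534 kg·m².
Added inertia Σmr² = (1.97)(0.237)² + (1.82)(0.0585)² = 0.1169 kg·m²; I_f = 0.1534 + 0.1169 = 0.2703 kg·m².
ω_f = I_p ω_i / I_f = (0.1534)(3.76) / 0.2703 = 2.134 rad/s.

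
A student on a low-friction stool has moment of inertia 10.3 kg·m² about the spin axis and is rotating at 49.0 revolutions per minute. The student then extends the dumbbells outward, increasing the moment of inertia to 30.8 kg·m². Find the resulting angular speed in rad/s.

No external torque acts about the spin axis, so angular momentum is conserved.
ω₂ = I₁ω₁ / I₂ = (10.30)(49.0 rpm) / (30.80) = 16.39 rpm = 1.716 rad/s.

ω₂ ≈ 1.72 rad/s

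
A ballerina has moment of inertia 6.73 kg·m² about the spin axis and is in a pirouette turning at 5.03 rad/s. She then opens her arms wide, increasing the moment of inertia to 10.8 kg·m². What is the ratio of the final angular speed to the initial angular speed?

ω₂/ω₁ ≈ 0.623

No external torque acts about the spin axis, so angular momentum is conserved.
ω₂/ω₁ = I₁/I₂ = 6.730 / 10.80 = 0.6231.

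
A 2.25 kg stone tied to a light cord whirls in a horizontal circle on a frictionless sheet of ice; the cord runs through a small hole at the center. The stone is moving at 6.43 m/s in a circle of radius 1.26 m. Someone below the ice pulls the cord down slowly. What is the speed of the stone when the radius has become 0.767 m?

Central (radial) force ⇒ zero torque about the center ⇒ m v r is constant.
v₂ = v₁ r₁ / r₂ = (6.43)(1.26) / (0.767) = 10.56 m/s.

v₂ ≈ 10.6 m/s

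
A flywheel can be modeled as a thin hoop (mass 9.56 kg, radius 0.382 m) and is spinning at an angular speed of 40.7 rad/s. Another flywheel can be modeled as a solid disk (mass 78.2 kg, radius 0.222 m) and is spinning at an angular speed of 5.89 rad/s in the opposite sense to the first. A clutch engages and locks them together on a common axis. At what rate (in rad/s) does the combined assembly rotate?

No external torque acts about the common axis, so total angular momentum is conserved.
Moments of inertia: I_A = (9.56)(0.382)² = 1.395 kg·m²; I_B = ½(78.2)(0.222)² = 1.927 kg·m².
Taking A's sense as positive: L = (1.395)(40.7) − (1.927)(5.89) = 45.43 kg·m²·rad/s.
Combined I = 1.395 + 1.927 = 3.322 kg·m².
ω_f = L / I = 45.43 / 3.322 = 13.67 rad/s.

|ω_f| ≈ 13.7 rad/s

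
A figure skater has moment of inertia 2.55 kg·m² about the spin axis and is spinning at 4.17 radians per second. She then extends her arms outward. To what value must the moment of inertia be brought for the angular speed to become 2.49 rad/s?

I₂ ≈ 4.27 kg·m²

With no external torque about the axis, L is conserved: I₁ω₁ = I₂ω₂.
I₂ = I₁ω₁ / ω₂ = (2.55)(4.17) / (2.49) = 4.270 kg·m².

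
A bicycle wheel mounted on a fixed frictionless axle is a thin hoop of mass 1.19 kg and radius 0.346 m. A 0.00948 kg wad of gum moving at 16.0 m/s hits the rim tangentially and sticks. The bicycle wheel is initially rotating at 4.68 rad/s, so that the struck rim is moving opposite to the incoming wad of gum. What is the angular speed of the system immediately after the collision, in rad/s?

|ω_f| ≈ 4.28 rad/s

About the axle the impulsive forces during the collision are internal, so angular momentum about that axis is conserved.
I_p = (1.19)(0.346)² = 0.1425 kg·m². Taking the sense of the wad of gum's angular momentum as positive, L_{wad} = m v R = (0.00948)(16.0)(0.346) = 0.05248 kg·m²/s.
L_i = −I_p ω_p + m v R = −(0.1425)(4.68) + 0.05248 = -0.6142 kg·m²/s.
After sticking, I_f = I_p + m R² = 0.1425 + (0.00948)(0.346)² = 0.1436 kg·m².
ω_f = L_i / I_f = -0.6142 / 0.1436 = -4.278 rad/s.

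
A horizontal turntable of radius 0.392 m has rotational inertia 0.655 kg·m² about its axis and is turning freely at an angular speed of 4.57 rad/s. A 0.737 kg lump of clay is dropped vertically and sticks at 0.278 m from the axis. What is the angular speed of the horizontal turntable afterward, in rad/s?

ω_f ≈ 4.20 rad/s

No external torque acts about the axis; L_before = L_after.
Added inertia Σmr² = (0.737)(0.278)² = 0.05696 kg·m²; I_f = 0.6550 + 0.05696 = 0.7120 kg·m².
ω_f = I_p ω_i / I_f = (0.6550)(4.57) / 0.7120 = 4.204 rad/s.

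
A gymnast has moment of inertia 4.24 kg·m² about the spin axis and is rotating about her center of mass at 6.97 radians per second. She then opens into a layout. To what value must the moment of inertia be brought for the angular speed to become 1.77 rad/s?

Angular momentum about the spin axis is conserved since the torque about it is zero.
I₂ = I₁ω₁ / ω₂ = (4.24)(6.97) / (1.77) = 16.70 kg·m².

I₂ ≈ 16.7 kg·m²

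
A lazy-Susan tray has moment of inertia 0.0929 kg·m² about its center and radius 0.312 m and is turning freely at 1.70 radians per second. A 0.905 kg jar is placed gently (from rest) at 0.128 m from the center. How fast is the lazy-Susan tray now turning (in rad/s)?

ω_f ≈ 1.47 rad/s

No external torque acts about the center; L_before = L_after.
Added inertia Σmr² = (0.905)(0.128)² = 0.01483 kg·m²; I_f = 0.09290 + 0.01483 = 0.1077 kg·m².
ω_f = I_p ω_i / I_f = (0.09290)(1.70) / 0.1077 = 1.466 rad/s.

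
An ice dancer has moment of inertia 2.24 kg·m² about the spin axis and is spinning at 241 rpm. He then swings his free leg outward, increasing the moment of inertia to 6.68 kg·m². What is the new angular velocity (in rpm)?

No external torque acts about the spin axis, so angular momentum is conserved.
ω₂ = I₁ω₁ / I₂ = (2.240)(241 rpm) / (6.680) = 80.81 rpm.

ω₂ ≈ 80.8 rpm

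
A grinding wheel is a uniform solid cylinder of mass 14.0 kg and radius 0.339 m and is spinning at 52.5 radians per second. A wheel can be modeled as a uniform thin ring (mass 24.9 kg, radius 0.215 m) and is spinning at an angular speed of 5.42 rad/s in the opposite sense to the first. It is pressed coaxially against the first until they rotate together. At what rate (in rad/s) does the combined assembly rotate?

No external torque acts about the common axis, so total angular momentum is conserved.
Moments of inertia: I_A = ½(14.0)(0.339)² = 0.8044 kg·m²; I_B = (24.9)(0.215)² = 1.151 kg·m².
Taking A's sense as positive: L = (0.8044)(52.5) − (1.151)(5.42) = 36.00 kg·m²·rad/s.
Combined I = 0.8044 + 1.151 = 1.955 kg·m².
ω_f = L / I = 36.00 / 1.955 = 18.41 rad/s.

|ω_f| ≈ 18.4 rad/s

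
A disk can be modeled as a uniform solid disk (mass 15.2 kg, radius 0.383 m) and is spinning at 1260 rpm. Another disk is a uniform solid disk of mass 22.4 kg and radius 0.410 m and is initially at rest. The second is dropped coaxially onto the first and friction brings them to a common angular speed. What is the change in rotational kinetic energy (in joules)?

No external torque acts about the common axis, so total angular momentum is conserved.
Moments of inertia: I_A = ½(15.2)(0.383)² = 1.115 kg·m²; I_B = ½(22.4)(0.410)² = 1.883 kg·m².
Taking A's sense as positive: L = (1.115)(1260) = 1405 kg·m²·rpm.
Combined I = 1.115 + 1.883 = 2.998 kg·m².
ω_f = L / I = 1405 / 2.998 = 468.6 rpm.
KE_i = ½ΣIω² = 9705 J; KE_f = ½(2.998)(49.07)² = 3609 J.

ΔKE ≈ -6100 J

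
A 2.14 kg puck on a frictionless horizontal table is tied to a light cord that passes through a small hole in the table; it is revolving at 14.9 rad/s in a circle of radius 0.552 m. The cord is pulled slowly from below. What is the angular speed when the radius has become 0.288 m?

No torque about the axis ⇒ m r₁² ω₁ = m r₂² ω₂.
ω₂ = ω₁ (r₁/r₂)² = (14.9)(0.552/0.288)² = 54.74 rad/s.

ω₂ ≈ 54.7 rad/s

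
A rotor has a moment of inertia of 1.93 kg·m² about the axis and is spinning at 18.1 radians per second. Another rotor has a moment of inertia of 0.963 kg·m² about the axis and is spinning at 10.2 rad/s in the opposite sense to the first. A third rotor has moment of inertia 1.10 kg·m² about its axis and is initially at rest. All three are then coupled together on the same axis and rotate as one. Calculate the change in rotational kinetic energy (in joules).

ΔKE ≈ -287 J

The coupling torques are internal; angular momentum about the shared axis is conserved.
Taking A's sense as positive: L = (1.930)(18.1) − (0.9630)(10.2) = 25.11 kg·m²·rad/s.
Combined I = 1.930 + 0.9630 + 1.100 = 3.993 kg·m².
ω_f = L / I = 25.11 / 3.993 = 6.289 rad/s.
KE_i = ½ΣIω² = 366.2 J; KE_f = ½(3.993)(6.289)² = 78.95 J.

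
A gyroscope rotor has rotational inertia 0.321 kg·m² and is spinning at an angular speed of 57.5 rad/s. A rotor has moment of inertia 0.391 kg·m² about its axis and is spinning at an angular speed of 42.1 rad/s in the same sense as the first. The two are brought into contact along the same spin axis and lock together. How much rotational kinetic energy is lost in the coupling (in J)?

The coupling torques are internal; angular momentum about the shared axis is conserved.
Taking A's sense as positive: L = (0.3210)(57.5) + (0.3910)(42.1) = 34.92 kg·m²·rad/s.
Combined I = 0.3210 + 0.3910 = 0.7120 kg·m².
ω_f = L / I = 34.92 / 0.7120 = 49.04 rad/s.
KE_i = ½ΣIω² = 877.2 J; KE_f = ½(0.7120)(49.04)² = 856.3 J.

ΔKE lost ≈ 20.9 J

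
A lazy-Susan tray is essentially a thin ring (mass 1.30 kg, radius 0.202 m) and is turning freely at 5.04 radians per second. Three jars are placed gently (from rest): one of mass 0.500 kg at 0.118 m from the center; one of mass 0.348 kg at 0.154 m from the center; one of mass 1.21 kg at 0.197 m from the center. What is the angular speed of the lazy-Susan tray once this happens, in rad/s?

ω_f ≈ 2.32 rad/s

No external torque acts about the center; L_before = L_after.
I_p = (1.30)(0.202)² = 0.05305 kg·m².
Added inertia Σmr² = (0.500)(0.118)² + (0.348)(0.154)² + (1.21)(0.197)² = 0.06217 kg·m²; I_f = 0.05305 + 0.06217 = 0.1152 kg·m².
ω_f = I_p ω_i / I_f = (0.05305)(5.04) / 0.1152 = 2.320 rad/s.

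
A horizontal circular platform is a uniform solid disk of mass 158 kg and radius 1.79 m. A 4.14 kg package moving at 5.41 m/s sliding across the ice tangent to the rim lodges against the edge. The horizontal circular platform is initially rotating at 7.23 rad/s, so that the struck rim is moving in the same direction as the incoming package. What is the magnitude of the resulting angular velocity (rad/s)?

|ω_f| ≈ 7.02 rad/s

The axle reaction passes through the central axle and exerts no torque about it; angular momentum about the central axle is conserved through the impact.
I_p = ½(158)(1.79)² = 253.1 kg·m². Taking the sense of the package's angular momentum as positive, L_{package} = m v R = (4.14)(5.41)(1.79) = 40.09 kg·m²/s.
L_i = +I_p ω_p + m v R = +(253.1)(7.23) + 40.09 = 1870 kg·m²/s.
After sticking, I_f = I_p + m R² = 253.1 + (4.14)(1.79)² = 266.4 kg·m².
ω_f = L_i / I_f = 1870 / 266.4 = 7.020 rad/s.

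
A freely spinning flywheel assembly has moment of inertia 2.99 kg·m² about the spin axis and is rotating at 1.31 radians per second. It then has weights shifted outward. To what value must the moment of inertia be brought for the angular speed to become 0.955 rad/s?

I₂ ≈ 4.10 kg·m²

With no external torque about the axis, L is conserved: I₁ω₁ = I₂ω₂.
I₂ = I₁ω₁ / ω₂ = (2.99)(1.31) / (0.955) = 4.101 kg·m².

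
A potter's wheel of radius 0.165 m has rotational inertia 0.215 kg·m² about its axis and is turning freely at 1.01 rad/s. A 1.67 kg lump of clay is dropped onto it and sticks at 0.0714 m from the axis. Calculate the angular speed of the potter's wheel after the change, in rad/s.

ω_f ≈ 0.972 rad/s

No external torque acts about the axis; L_before = L_after.
Added inertia Σmr² = (1.67)(0.0714)² = 0.008514 kg·m²; I_f = 0.2150 + 0.008514 = 0.2235 kg·m².
ω_f = I_p ω_i / I_f = (0.2150)(1.01) / 0.2235 = 0.9715 rad/s.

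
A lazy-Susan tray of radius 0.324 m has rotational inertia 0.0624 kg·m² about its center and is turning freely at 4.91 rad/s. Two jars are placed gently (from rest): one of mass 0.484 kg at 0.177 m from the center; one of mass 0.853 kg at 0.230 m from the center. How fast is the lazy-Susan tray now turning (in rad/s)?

No external torque acts about the center; L_before = L_after.
Added inertia Σmr² = (0.484)(0.177)² + (0.853)(0.230)² = 0.06029 kg·m²; I_f = 0.06240 + 0.06029 = 0.1227 kg·m².
ω_f = I_p ω_i / I_f = (0.06240)(4.91) / 0.1227 = 2.497 rad/s.

ω_f ≈ 2.50 rad/s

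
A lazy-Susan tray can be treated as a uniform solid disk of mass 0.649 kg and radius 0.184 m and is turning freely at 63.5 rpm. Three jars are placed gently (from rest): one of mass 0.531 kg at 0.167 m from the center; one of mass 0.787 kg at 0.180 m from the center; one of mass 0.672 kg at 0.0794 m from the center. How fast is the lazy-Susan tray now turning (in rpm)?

The added mass arrives with no angular momentum about the center, and any external torque about the center is negligible, so the system's angular momentum is conserved.
I_p = ½(0.649)(0.184)² = 0.01099 kg·m².
Added inertia Σmr² = (0.531)(0.167)² + (0.787)(0.180)² + (0.672)(0.0794)² = 0.04454 kg·m²; I_f = 0.01099 + 0.04454 = 0.05553 kg·m².
ω_f = I_p ω_i / I_f = (0.01099)(63.5) / 0.05553 = 12.56 rpm.

ω_f ≈ 12.6 rpm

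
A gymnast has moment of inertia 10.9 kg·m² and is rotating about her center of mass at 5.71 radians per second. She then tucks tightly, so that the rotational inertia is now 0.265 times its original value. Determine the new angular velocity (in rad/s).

ω₂ ≈ 21.5 rad/s

No external torque acts about the spin axis, so angular momentum is conserved.
I₂ = 0.265 × 10.9 = 2.889 kg·m².
ω₂ = I₁ω₁ / I₂ = (10.90)(5.71 rad/s) / (2.889) = 21.55 rad/s.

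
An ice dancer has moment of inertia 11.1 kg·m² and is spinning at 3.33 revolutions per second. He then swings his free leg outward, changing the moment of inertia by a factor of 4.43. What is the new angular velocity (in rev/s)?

ω₂ ≈ 0.752 rev/s

No external torque acts about the spin axis, so angular momentum is conserved.
I₂ = 4.43 × 11.1 = 49.17 kg·m².
ω₂ = I₁ω₁ / I₂ = (11.10)(3.33 rev/s) / (49.17) = 0.7517 rev/s.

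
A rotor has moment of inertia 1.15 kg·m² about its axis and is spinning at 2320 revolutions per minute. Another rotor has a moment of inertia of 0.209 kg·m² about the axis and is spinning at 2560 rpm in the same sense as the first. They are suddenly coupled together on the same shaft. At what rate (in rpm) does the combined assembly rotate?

The coupling torques are internal; angular momentum about the shared axis is conserved.
Taking A's sense as positive: L = (1.150)(2320) + (0.2090)(2560) = 3203 kg·m²·rpm.
Combined I = 1.150 + 0.2090 = 1.359 kg·m².
ω_f = L / I = 3203 / 1.359 = 2357 rpm.

|ω_f| ≈ 2360 rpm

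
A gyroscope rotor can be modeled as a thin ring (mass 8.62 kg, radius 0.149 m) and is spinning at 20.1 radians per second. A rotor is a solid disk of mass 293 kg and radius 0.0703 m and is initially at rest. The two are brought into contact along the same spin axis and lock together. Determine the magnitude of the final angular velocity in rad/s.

|ω_f| ≈ 4.20 rad/s

The coupling torques are internal; angular momentum about the shared axis is conserved.
Moments of inertia: I_A = (8.62)(0.149)² = 0.1914 kg·m²; I_B = ½(293)(0.0703)² = 0.7240 kg·m².
Taking A's sense as positive: L = (0.1914)(20.1) = 3.847 kg·m²·rad/s.
Combined I = 0.1914 + 0.7240 = 0.9154 kg·m².
ω_f = L / I = 3.847 / 0.9154 = 4.202 rad/s.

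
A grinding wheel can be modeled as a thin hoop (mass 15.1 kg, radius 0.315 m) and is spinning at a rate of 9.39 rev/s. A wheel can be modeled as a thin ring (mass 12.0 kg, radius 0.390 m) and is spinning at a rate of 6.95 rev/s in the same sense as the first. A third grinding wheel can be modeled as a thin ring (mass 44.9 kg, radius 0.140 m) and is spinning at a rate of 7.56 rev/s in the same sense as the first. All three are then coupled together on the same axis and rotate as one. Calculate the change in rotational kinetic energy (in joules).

The coupling torques are internal; angular momentum about the shared axis is conserved.
Moments of inertia: I_A = (15.1)(0.315)² = 1.498 kg·m²; I_B = (12.0)(0.390)² = 1.825 kg·m²; I_C = (44.9)(0.140)² = 0.8800 kg·m².
Taking A's sense as positive: L = (1.498)(9.39) + (1.825)(6.95) + (0.8800)(7.56) = 33.41 kg·m²·rev/s.
Combined I = 1.498 + 1.825 + 0.8800 = 4.204 kg·m².
ω_f = L / I = 33.41 / 4.204 = 7.947 rev/s.
KE_i = ½ΣIω² = 5341 J; KE_f = ½(4.204)(49.94)² = 5241 J.

ΔKE ≈ -100 J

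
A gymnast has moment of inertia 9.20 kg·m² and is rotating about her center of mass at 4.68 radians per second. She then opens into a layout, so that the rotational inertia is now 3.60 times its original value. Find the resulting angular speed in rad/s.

With no external torque about the axis, L is conserved: I₁ω₁ = I₂ω₂.
I₂ = 3.60 × 9.20 = 33.12 kg·m².
ω₂ = I₁ω₁ / I₂ = (9.200)(4.68 rad/s) / (33.12) = 1.300 rad/s.

ω₂ ≈ 1.30 rad/s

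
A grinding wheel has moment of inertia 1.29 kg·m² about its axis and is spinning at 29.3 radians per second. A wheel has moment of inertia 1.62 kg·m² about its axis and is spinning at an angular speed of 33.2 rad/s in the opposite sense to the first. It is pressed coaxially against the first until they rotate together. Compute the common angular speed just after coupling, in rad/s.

|ω_f| ≈ 5.49 rad/s

No external torque acts about the common axis, so total angular momentum is conserved.
Taking A's sense as positive: L = (1.290)(29.3) − (1.620)(33.2) = -15.99 kg·m²·rad/s.
Combined I = 1.290 + 1.620 = 2.910 kg·m².
ω_f = L / I = -15.99 / 2.910 = -5.494 rad/s.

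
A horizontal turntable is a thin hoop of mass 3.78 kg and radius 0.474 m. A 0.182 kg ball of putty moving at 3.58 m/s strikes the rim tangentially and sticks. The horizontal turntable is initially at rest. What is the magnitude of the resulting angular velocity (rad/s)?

|ω_f| ≈ 0.347 rad/s

The axle reaction passes through the axle and exerts no torque about it; angular momentum about the axle is conserved through the impact.
I_p = (3.78)(0.474)² = 0.8493 kg·m². Taking the sense of the ball of putty's angular momentum as positive, L_{ball} = m v R = (0.182)(3.58)(0.474) = 0.3088 kg·m²/s.
L_i = 0 + 0.3088 = 0.3088 kg·m²/s.
After sticking, I_f = I_p + m R² = 0.8493 + (0.182)(0.474)² = 0.8902 kg·m².
ω_f = L_i / I_f = 0.3088 / 0.8902 = 0.3469 rad/s.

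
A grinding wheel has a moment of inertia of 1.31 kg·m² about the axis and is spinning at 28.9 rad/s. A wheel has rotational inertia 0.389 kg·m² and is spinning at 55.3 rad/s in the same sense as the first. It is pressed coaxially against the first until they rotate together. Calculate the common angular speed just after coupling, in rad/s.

No external torque acts about the common axis, so total angular momentum is conserved.
Taking A's sense as positive: L = (1.310)(28.9) + (0.3890)(55.3) = 59.37 kg·m²·rad/s.
Combined I = 1.310 + 0.3890 = 1.699 kg·m².
ω_f = L / I = 59.37 / 1.699 = 34.94 rad/s.

|ω_f| ≈ 34.9 rad/s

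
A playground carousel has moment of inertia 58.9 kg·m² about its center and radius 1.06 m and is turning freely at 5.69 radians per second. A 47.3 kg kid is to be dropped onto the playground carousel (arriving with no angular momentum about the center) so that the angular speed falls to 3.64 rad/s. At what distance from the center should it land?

The added mass arrives with no angular momentum about the center, and any external torque about the center is negligible, so the system's angular momentum is conserved.
I_p ω_i = (I_p + m r²) ω_f ⇒ m r² = I_p(ω_i/ω_f − 1) = 58.90(5.69/3.64 − 1) = 33.17 kg·m².
r = √(33.17/47.3) = 0.8374 m.

r ≈ 0.837 m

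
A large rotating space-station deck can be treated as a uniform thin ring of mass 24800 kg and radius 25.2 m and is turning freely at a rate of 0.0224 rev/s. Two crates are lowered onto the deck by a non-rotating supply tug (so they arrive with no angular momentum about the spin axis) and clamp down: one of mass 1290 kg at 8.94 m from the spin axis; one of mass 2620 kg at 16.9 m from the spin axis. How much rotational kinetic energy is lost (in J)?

No external torque acts about the spin axis; L_before = L_after.
I_p = (24800)(25.2)² = 1.575e+07 kg·m².
Added inertia Σmr² = (1290)(8.94)² + (2620)(16.9)² = 8.514e+05 kg·m²; I_f = 1.575e+07 + 8.514e+05 = 1.660e+07 kg·m².
ω_f = I_p ω_i / I_f = (1.575e+07)(0.0224) / 1.660e+07 = 0.02125 rev/s.
KE_i = ½(1.575e+07)(0.1407 rad/s)² = 1.560e+05 J; KE_f = ½(1.660e+07)(0.1335)² = 1.480e+05 J.

energy lost ≈ 8000 J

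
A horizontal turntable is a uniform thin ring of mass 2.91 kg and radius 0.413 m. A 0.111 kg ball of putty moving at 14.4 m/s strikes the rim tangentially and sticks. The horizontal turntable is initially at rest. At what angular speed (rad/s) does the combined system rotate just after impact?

|ω_f| ≈ 1.28 rad/s

About the axle the impulsive forces during the collision are internal, so angular momentum about that axis is conserved.
I_p = (2.91)(0.413)² = 0.4964 kg·m². Taking the sense of the ball of putty's angular momentum as positive, L_{ball} = m v R = (0.111)(14.4)(0.413) = 0.6601 kg·m²/s.
L_i = 0 + 0.6601 = 0.6601 kg·m²/s.
After sticking, I_f = I_p + m R² = 0.4964 + (0.111)(0.413)² = 0.5153 kg·m².
ω_f = L_i / I_f = 0.6601 / 0.5153 = 1.281 rad/s.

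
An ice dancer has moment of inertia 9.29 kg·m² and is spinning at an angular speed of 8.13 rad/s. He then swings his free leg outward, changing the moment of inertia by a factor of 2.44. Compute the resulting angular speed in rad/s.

Angular momentum about the spin axis is conserved since the torque about it is zero.
I₂ = 2.44 × 9.29 = 22.67 kg·m².
ω₂ = I₁ω₁ / I₂ = (9.290)(8.13 rad/s) / (22.67) = 3.332 rad/s.

ω₂ ≈ 3.33 rad/s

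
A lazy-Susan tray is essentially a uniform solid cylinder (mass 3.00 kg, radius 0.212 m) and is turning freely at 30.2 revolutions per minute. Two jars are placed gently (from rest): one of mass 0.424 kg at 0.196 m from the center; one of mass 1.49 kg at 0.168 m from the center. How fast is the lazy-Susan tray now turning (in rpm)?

ω_f ≈ 16.2 rpm

No external torque acts about the center; L_before = L_after.
I_p = ½(3.00)(0.212)² = 0.06742 kg·m².
Added inertia Σmr² = (0.424)(0.196)² + (1.49)(0.168)² = 0.05834 kg·m²; I_f = 0.06742 + 0.05834 = 0.1258 kg·m².
ω_f = I_p ω_i / I_f = (0.06742)(30.2) / 0.1258 = 16.19 rpm.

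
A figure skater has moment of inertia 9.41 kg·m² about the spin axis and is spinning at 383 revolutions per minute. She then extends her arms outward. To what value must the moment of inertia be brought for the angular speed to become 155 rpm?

I₂ ≈ 23.3 kg·m²

No external torque acts about the spin axis, so angular momentum is conserved.
I₂ = I₁ω₁ / ω₂ = (9.41)(383) / (155) = 23.25 kg·m².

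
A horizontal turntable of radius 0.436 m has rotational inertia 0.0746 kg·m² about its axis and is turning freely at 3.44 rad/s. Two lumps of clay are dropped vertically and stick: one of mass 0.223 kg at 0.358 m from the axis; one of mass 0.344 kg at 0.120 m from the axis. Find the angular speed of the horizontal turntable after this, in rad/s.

No external torque acts about the axis; L_before = L_after.
Added inertia Σmr² = (0.223)(0.358)² + (0.344)(0.120)² = 0.03353 kg·m²; I_f = 0.07460 + 0.03353 = 0.1081 kg·m².
ω_f = I_p ω_i / I_f = (0.07460)(3.44) / 0.1081 = 2.373 rad/s.

ω_f ≈ 2.37 rad/s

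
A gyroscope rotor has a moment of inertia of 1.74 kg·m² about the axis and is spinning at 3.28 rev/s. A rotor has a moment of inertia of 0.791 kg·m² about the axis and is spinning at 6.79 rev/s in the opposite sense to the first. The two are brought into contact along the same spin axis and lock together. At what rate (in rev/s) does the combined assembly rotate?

The coupling torques are internal; angular momentum about the shared axis is conserved.
Taking A's sense as positive: L = (1.740)(3.28) − (0.7910)(6.79) = 0.3363 kg·m²·rev/s.
Combined I = 1.740 + 0.7910 = 2.531 kg·m².
ω_f = L / I = 0.3363 / 2.531 = 0.1329 rev/s.

|ω_f| ≈ 0.133 rev/s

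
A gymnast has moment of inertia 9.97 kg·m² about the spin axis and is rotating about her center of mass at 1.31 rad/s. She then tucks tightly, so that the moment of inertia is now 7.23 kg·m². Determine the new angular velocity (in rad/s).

Angular momentum about the spin axis is conserved since the torque about it is zero.
ω₂ = I₁ω₁ / I₂ = (9.970)(1.31 rad/s) / (7.230) = 1.806 rad/s.

ω₂ ≈ 1.81 rad/s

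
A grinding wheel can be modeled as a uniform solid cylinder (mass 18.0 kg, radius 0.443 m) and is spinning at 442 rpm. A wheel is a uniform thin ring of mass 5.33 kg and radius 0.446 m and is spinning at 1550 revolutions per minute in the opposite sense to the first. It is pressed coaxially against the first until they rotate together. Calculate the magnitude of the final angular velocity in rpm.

|ω_f| ≈ 305 rpm

The coupling torques are internal; angular momentum about the shared axis is conserved.
Moments of inertia: I_A = ½(18.0)(0.443)² = 1.766 kg·m²; I_B = (5.33)(0.446)² = 1.060 kg·m².
Taking A's sense as positive: L = (1.766)(442) − (1.060)(1550) = -862.7 kg·m²·rpm.
Combined I = 1.766 + 1.060 = 2.826 kg·m².
ω_f = L / I = -862.7 / 2.826 = -305.2 rpm.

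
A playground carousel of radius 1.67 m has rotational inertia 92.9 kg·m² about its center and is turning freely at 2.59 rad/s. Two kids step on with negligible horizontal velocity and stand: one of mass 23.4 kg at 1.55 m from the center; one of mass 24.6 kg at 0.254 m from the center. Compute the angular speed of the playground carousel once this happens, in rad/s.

ω_f ≈ 1.60 rad/s

No external torque acts about the center; L_before = L_after.
Added inertia Σmr² = (23.4)(1.55)² + (24.6)(0.254)² = 57.81 kg·m²; I_f = 92.90 + 57.81 = 150.7 kg·m².
ω_f = I_p ω_i / I_f = (92.90)(2.59) / 150.7 = 1.597 rad/s.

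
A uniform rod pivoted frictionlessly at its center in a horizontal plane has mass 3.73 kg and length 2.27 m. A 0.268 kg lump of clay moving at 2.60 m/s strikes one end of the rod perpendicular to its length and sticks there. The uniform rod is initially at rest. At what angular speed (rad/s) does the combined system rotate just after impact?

The axle reaction passes through the pivot and exerts no torque about it; angular momentum about the pivot is conserved through the impact.
I_p = (1/12)(3.73)(2.27)² = 1.602 kg·m². Taking the sense of the lump of clay's angular momentum as positive, L_{lump} = m v R = (0.268)(2.60)(2.27/2) = 0.7909 kg·m²/s.
L_i = 0 + 0.7909 = 0.7909 kg·m²/s.
After sticking, I_f = I_p + m R² = 1.602 + (0.268)(2.27/2)² = 1.947 kg·m².
ω_f = L_i / I_f = 0.7909 / 1.947 = 0.4062 rad/s.

|ω_f| ≈ 0.406 rad/s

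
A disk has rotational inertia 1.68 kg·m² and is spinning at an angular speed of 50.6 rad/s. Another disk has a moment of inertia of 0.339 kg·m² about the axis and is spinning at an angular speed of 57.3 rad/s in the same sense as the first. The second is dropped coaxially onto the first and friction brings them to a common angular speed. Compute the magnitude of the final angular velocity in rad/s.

The coupling torques are internal; angular momentum about the shared axis is conserved.
Taking A's sense as positive: L = (1.680)(50.6) + (0.3390)(57.3) = 104.4 kg·m²·rad/s.
Combined I = 1.680 + 0.3390 = 2.019 kg·m².
ω_f = L / I = 104.4 / 2.019 = 51.72 rad/s.

|ω_f| ≈ 51.7 rad/s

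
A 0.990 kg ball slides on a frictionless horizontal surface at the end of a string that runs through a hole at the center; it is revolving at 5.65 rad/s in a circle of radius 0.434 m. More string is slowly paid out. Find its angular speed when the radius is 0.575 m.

The constraining force is radial, so m r² ω about the center is conserved.
ω₂ = ω₁ (r₁/r₂)² = (5.65)(0.434/0.575)² = 3.219 rad/s.

ω₂ ≈ 3.22 rad/s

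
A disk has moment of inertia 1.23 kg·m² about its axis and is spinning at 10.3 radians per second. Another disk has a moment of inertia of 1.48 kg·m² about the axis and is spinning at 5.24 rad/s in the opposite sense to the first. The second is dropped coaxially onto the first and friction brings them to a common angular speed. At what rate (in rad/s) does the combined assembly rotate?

The coupling torques are internal; angular momentum about the shared axis is conserved.
Taking A's sense as positive: L = (1.230)(10.3) − (1.480)(5.24) = 4.914 kg·m²·rad/s.
Combined I = 1.230 + 1.480 = 2.710 kg·m².
ω_f = L / I = 4.914 / 2.710 = 1.813 rad/s.

|ω_f| ≈ 1.81 rad/s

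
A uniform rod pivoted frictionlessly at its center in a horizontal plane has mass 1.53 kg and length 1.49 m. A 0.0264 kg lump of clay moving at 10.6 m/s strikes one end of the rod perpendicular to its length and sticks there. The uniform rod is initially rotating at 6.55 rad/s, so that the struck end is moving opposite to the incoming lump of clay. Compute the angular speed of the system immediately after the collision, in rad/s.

|ω_f| ≈ 5.53 rad/s

The axle reaction passes through the pivot and exerts no torque about it; angular momentum about the pivot is conserved through the impact.
I_p = (1/12)(1.53)(1.49)² = 0.2831 kg·m². Taking the sense of the lump of clay's angular momentum as positive, L_{lump} = m v R = (0.0264)(10.6)(1.49/2) = 0.2085 kg·m²/s.
L_i = −I_p ω_p + m v R = −(0.2831)(6.55) + 0.2085 = -1.646 kg·m²/s.
After sticking, I_f = I_p + m R² = 0.2831 + (0.0264)(1.49/2)² = 0.2977 kg·m².
ω_f = L_i / I_f = -1.646 / 0.2977 = -5.527 rad/s.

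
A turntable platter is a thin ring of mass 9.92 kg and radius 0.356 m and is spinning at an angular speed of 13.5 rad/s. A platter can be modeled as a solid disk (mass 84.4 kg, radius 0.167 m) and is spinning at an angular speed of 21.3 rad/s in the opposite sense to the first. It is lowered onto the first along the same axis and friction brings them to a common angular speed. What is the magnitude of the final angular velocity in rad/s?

|ω_f| ≈ 3.33 rad/s

The coupling torques are internal; angular momentum about the shared axis is conserved.
Moments of inertia: I_A = (9.92)(0.356)² = 1.257 kg·m²; I_B = ½(84.4)(0.167)² = 1.177 kg·m².
Taking A's sense as positive: L = (1.257)(13.5) − (1.177)(21.3) = -8.096 kg·m²·rad/s.
Combined I = 1.257 + 1.177 = 2.434 kg·m².
ω_f = L / I = -8.096 / 2.434 = -3.326 rad/s.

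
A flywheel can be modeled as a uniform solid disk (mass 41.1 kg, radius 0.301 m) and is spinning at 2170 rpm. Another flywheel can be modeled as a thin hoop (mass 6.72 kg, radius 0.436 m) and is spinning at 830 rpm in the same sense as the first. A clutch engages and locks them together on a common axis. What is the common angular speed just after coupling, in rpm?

|ω_f| ≈ 1620 rpm

The coupling torques are internal; angular momentum about the shared axis is conserved.
Moments of inertia: I_A = ½(41.1)(0.301)² = 1.862 kg·m²; I_B = (6.72)(0.436)² = 1.277 kg·m².
Taking A's sense as positive: L = (1.862)(2170) + (1.277)(830) = 5100 kg·m²·rpm.
Combined I = 1.862 + 1.277 = 3.139 kg·m².
ω_f = L / I = 5100 / 3.139 = 1625 rpm.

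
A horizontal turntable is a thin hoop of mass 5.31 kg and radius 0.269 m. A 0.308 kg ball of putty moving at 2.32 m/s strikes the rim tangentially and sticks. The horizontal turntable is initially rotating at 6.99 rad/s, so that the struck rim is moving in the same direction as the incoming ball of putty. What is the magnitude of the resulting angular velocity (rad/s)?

|ω_f| ≈ 7.08 rad/s

The axle reaction passes through the axle and exerts no torque about it; angular momentum about the axle is conserved through the impact.
I_p = (5.31)(0.269)² = 0.3842 kg·m². Taking the sense of the ball of putty's angular momentum as positive, L_{ball} = m v R = (0.308)(2.32)(0.269) = 0.1922 kg·m²/s.
L_i = +I_p ω_p + m v R = +(0.3842)(6.99) + 0.1922 = 2.878 kg·m²/s.
After sticking, I_f = I_p + m R² = 0.3842 + (0.308)(0.269)² = 0.4065 kg·m².
ω_f = L_i / I_f = 2.878 / 0.4065 = 7.080 rad/s.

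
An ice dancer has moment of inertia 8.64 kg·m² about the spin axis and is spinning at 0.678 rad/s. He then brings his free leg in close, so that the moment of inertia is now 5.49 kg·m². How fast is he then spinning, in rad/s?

With no external torque about the axis, L is conserved: I₁ω₁ = I₂ω₂.
ω₂ = I₁ω₁ / I₂ = (8.640)(0.678 rad/s) / (5.490) = 1.067 rad/s.

ω₂ ≈ 1.07 rad/s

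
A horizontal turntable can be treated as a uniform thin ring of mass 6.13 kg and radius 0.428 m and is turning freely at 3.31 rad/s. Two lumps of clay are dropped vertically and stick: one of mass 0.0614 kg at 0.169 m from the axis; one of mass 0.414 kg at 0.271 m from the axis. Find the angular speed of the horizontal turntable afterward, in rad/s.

The added mass arrives with no angular momentum about the axis, and any external torque about the axis is negligible, so the system's angular momentum is conserved.
I_p = (6.13)(0.428)² = 1.123 kg·m².
Added inertia Σmr² = (0.0614)(0.169)² + (0.414)(0.271)² = 0.03216 kg·m²; I_f = 1.123 + 0.03216 = 1.155 kg·m².
ω_f = I_p ω_i / I_f = (1.123)(3.31) / 1.155 = 3.218 rad/s.

ω_f ≈ 3.22 rad/s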